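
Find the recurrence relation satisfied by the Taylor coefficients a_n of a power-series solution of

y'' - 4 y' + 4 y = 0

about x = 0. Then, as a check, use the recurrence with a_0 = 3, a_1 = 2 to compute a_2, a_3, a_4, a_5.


Substitute y = sum_n a_n x^n.
y''(x) has coefficient (n+2)(n+1) a_{n+2} at x^n;
-4 y'(x) has coefficient -4 (n+1) a_{n+1} at x^n;
4 y(x) has coefficient 4 a_n at x^n.
Matching x^n: (n+2)(n+1) a_{n+2} - 4 (n+1) a_{n+1} + 4 a_n = 0.
Thus a_{n+2} = [4 (n+1) a_{n+1} - 4 a_n] / ((n+1)(n+2)).

Check with a_0 = 3, a_1 = 2 (apply the recurrence for n = 0, 1, 2, 3): a_0 = 3, a_1 = 2, a_2 = -2, a_3 = -4, a_4 = -10/3, a_5 = -28/15.

a_(n+2) = [4 (n+1) a_(n+1) - 4 a_n] / ((n+1)(n+2)); check: a_0 = 3, a_1 = 2, a_2 = -2, a_3 = -4, a_4 = -10/3, a_5 = -28/15


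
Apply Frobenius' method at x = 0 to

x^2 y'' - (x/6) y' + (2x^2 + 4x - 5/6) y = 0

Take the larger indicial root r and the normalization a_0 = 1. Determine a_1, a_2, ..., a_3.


Write in Frobenius form y'' + (p(x)/x) y' + (q(x)/x^2) y = 0:
  p(x) = -1/6,  q(x) = 2x^2 + 4x - 5/6.
Indicial equation: r(r-1) + (-1/6) r + (-5/6) = 0 -> roots r_1 = 5/3, r_2 = -1/2.
Take r = r_1 = 5/3. Let y(x) = x^r sum_{n>=0} a_n x^n with a_0 = 1.
Substitute y = x^r sum a_n x^n and match x^{r+n}. The recurrence is
  D(n) a_n + 4 a_{n-1} + 2 a_{n-2} = 0,  where D(n) = (r+n)(r+n-1) + (-1/6)(r+n) + (-5/6).
  a_n = [-4 a_{n-1} - 2 a_{n-2}] / D(n).
Since the indicial polynomial factors as (r - r_1)(r - r_2), D(n) = (r_1 + n - r_1)(r_1 + n - r_2) = n(n + 13/6).
Evaluating step by step (a_0 = 1):
  n = 1: D(1) = 1(1 + 13/6) = 19/6; numerator = -4(1) = -4; a_1 = (-4)/(19/6) = -24/19
  n = 2: D(2) = 2(2 + 13/6) = 25/3; numerator = -4(-24/19) - 2(1) = 58/19; a_2 = (58/19)/(25/3) = 174/475
  n = 3: D(3) = 3(3 + 13/6) = 31/2; numerator = -4(174/475) - 2(-24/19) = 504/475; a_3 = (504/475)/(31/2) = 1008/14725

r = 5/3; a_0 = 1; a_1 = -24/19; a_2 = 174/475; a_3 = 1008/14725


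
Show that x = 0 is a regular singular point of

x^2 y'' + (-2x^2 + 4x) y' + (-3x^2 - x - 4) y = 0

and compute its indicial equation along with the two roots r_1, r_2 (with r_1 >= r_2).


Divide by x^2 to reach normal form y'' + P_1(x) y' + P_2(x) y = 0 with P_1(x) = -2 + 4/x and P_2(x) = -3 - 1/x - 4/x^2.
x = 0 is a singular point because the y'-coefficient -2 + 4/x has a pole at x = 0 and the y-coefficient -3 - 1/x - 4/x^2 has a pole at x = 0.
It is a regular singular point because x P_1(x) = p(x) = 4 - 2x and x^2 P_2(x) = q(x) = -3x^2 - x - 4 are polynomials, hence analytic at x = 0.
p(0) = 4,  q(0) = -4.
Indicial equation: r(r-1) + p(0) r + q(0) = 0, i.e. r^2 + (p(0) - 1) r + q(0) = 0, i.e. r^2 + 3 r - 4 = 0.
Discriminant: (3)^2 - 4(-4) = 25, so r = (-3 ± 5)/2.
Solving: r_1 = 1, r_2 = -4.

indicial: r^2 + 3 r - 4 = 0; roots r_1 = 1, r_2 = -4


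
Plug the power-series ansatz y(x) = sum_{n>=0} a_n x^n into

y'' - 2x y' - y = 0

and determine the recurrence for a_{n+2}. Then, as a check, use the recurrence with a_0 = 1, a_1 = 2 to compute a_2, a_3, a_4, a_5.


Substitute y = sum_n a_n x^n.
y''(x) has coefficient (n+2)(n+1) a_{n+2} at x^n;
-2 x y'(x) has coefficient -2 n a_n at x^n (shift);
-y(x) has coefficient -1 a_n at x^n.
Matching x^n: (n+2)(n+1) a_{n+2} + (-2n - 1) a_n = 0.
Thus a_{n+2} = (2n + 1) / ((n+1)(n+2)) * a_n.

Check with a_0 = 1, a_1 = 2 (apply the recurrence for n = 0, 1, 2, 3): a_0 = 1, a_1 = 2, a_2 = 1/2, a_3 = 1, a_4 = 5/24, a_5 = 7/20.

a_(n+2) = (2n + 1) / ((n+1)(n+2)) * a_n; check: a_0 = 1, a_1 = 2, a_2 = 1/2, a_3 = 1, a_4 = 5/24, a_5 = 7/20


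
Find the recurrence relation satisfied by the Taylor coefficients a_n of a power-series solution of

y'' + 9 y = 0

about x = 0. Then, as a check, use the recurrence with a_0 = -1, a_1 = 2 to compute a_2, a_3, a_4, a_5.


Substitute y = sum_n a_n x^n into y'' + (const) y = 0.
y''(x) = sum_{n>=0} (n+2)(n+1) a_{n+2} x^n.
The ODE becomes sum_n [(n+2)(n+1) a_{n+2} + 9 a_n] x^n = 0.
Setting each coefficient to zero gives the recurrence:
  (n+2)(n+1) a_{n+2} + 9 a_n = 0,
  a_{n+2} = -9 / ((n+1)(n+2)) a_n.

Check with a_0 = -1, a_1 = 2 (apply the recurrence for n = 0, 1, 2, 3): a_0 = -1, a_1 = 2, a_2 = 9/2, a_3 = -3, a_4 = -27/8, a_5 = 27/20.

a_{n+2} = -9/((n+1)(n+2)) * a_n; check: a_0 = -1, a_1 = 2, a_2 = 9/2, a_3 = -3, a_4 = -27/8, a_5 = 27/20


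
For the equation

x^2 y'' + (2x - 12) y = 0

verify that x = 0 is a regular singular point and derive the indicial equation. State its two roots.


Divide by x^2 to reach normal form y'' + P_1(x) y' + P_2(x) y = 0 with P_1(x) = 0 and P_2(x) = 2/x - 12/x^2.
x = 0 is a singular point because the y-coefficient 2/x - 12/x^2 has a pole at x = 0.
It is a regular singular point because x P_1(x) = p(x) = 0 and x^2 P_2(x) = q(x) = 2x - 12 are polynomials, hence analytic at x = 0.
p(0) = 0,  q(0) = -12.
Indicial equation: r(r-1) + p(0) r + q(0) = 0, i.e. r^2 + (p(0) - 1) r + q(0) = 0, i.e. r^2 - 1 r - 12 = 0.
Discriminant: (-1)^2 - 4(-12) = 49, so r = (1 ± 7)/2.
Solving: r_1 = 4, r_2 = -3.

indicial: r^2 - 1 r - 12 = 0; roots r_1 = 4, r_2 = -3


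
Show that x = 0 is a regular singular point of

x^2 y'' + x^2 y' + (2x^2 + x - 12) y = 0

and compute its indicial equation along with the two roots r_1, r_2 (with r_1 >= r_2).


Divide by x^2 to reach normal form y'' + P_1(x) y' + P_2(x) y = 0 with P_1(x) = 1 and P_2(x) = 2 + 1/x - 12/x^2.
x = 0 is a singular point because the y-coefficient 2 + 1/x - 12/x^2 has a pole at x = 0.
It is a regular singular point because x P_1(x) = p(x) = x and x^2 P_2(x) = q(x) = 2x^2 + x - 12 are polynomials, hence analytic at x = 0.
p(0) = 0,  q(0) = -12.
Indicial equation: r(r-1) + p(0) r + q(0) = 0, i.e. r^2 + (p(0) - 1) r + q(0) = 0, i.e. r^2 - 1 r - 12 = 0.
Discriminant: (-1)^2 - 4(-12) = 49, so r = (1 ± 7)/2.
Solving: r_1 = 4, r_2 = -3.

indicial: r^2 - 1 r - 12 = 0; roots r_1 = 4, r_2 = -3


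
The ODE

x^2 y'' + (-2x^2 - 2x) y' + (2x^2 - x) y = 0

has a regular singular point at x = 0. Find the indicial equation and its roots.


Divide by x^2 to reach normal form y'' + P_1(x) y' + P_2(x) y = 0 with P_1(x) = -2 - 2/x and P_2(x) = 2 - 1/x.
x = 0 is a singular point because the y'-coefficient -2 - 2/x has a pole at x = 0 and the y-coefficient 2 - 1/x has a pole at x = 0.
It is a regular singular point because x P_1(x) = p(x) = -2x - 2 and x^2 P_2(x) = q(x) = 2x^2 - x are polynomials, hence analytic at x = 0.
p(0) = -2,  q(0) = 0.
Indicial equation: r(r-1) + p(0) r + q(0) = 0, i.e. r^2 + (p(0) - 1) r + q(0) = 0, i.e. r^2 - 3 r = 0.
Discriminant: (-3)^2 - 4(0) = 9, so r = (3 ± 3)/2.
Solving: r_1 = 3, r_2 = 0.

indicial: r^2 - 3 r = 0; roots r_1 = 3, r_2 = 0


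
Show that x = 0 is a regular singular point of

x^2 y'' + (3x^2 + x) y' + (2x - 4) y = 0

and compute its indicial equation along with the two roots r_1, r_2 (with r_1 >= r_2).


Divide by x^2 to reach normal form y'' + P_1(x) y' + P_2(x) y = 0 with P_1(x) = 3 + 1/x and P_2(x) = 2/x - 4/x^2.
x = 0 is a singular point because the y'-coefficient 3 + 1/x has a pole at x = 0 and the y-coefficient 2/x - 4/x^2 has a pole at x = 0.
It is a regular singular point because x P_1(x) = p(x) = 3x + 1 and x^2 P_2(x) = q(x) = 2x - 4 are polynomials, hence analytic at x = 0.
p(0) = 1,  q(0) = -4.
Indicial equation: r(r-1) + p(0) r + q(0) = 0, i.e. r^2 + (p(0) - 1) r + q(0) = 0, i.e. r^2 - 4 = 0.
Discriminant: (0)^2 - 4(-4) = 16, so r = (0 ± 4)/2.
Solving: r_1 = 2, r_2 = -2.

indicial: r^2 - 4 = 0; roots r_1 = 2, r_2 = -2


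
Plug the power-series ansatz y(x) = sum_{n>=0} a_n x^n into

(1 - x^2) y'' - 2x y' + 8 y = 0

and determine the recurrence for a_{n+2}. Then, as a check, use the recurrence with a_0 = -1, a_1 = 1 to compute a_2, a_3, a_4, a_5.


Substitute y = sum_n a_n x^n.
(1 - 1 x^2) y'' contributes (n+2)(n+1) a_{n+2} - n(n-1) a_n at x^n.
-2 x y'(x) contributes -2 n a_n at x^n.
8 y(x) contributes 8 a_n at x^n.
Matching x^n: (n+2)(n+1) a_{n+2} + (-n(n-1) - 2 n + 8) a_n = 0.
Thus a_{n+2} = (n(n-1) + 2 n - 8) / ((n+1)(n+2)) * a_n.

Check with a_0 = -1, a_1 = 1 (apply the recurrence for n = 0, 1, 2, 3): a_0 = -1, a_1 = 1, a_2 = 4, a_3 = -1, a_4 = -2/3, a_5 = -1/5.

a_(n+2) = (n(n-1) + 2 n - 8) / ((n+1)(n+2)) * a_n; check: a_0 = -1, a_1 = 1, a_2 = 4, a_3 = -1, a_4 = -2/3, a_5 = -1/5


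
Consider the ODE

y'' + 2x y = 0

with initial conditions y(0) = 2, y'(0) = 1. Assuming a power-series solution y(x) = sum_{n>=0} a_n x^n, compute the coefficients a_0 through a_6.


Ansatz: y(x) = sum_{n>=0} a_n x^n, so y'(x) = sum_{n>=1} n a_n x^(n-1) and y''(x) = sum_{n>=2} n(n-1) a_n x^(n-2).
Substitute into P(x) y'' + Q(x) y' + R(x) y = 0 with P(x) = 1, Q(x) = 0, R(x) = 2x, and match powers of x.
Initial conditions: a_0 = 2, a_1 = 1.
Setting the coefficient of each power of x to zero and solving order by order (substituting the coefficients already found):
  x^0: 2 a_2 = 0  ->  a_2 = 0
  x^1: 6 a_3 + 2 a_0 = 0  ->  6 a_3 = -2 a_0 = -4  ->  a_3 = -2/3
  x^2: 12 a_4 + 2 a_1 = 0  ->  12 a_4 = -2 a_1 = -2  ->  a_4 = -1/6
  x^3: 20 a_5 + 2 a_2 = 0  ->  20 a_5 = -2 a_2 = 0  ->  a_5 = 0
  x^4: 30 a_6 + 2 a_3 = 0  ->  30 a_6 = -2 a_3 = 4/3  ->  a_6 = 2/45
Truncated series: y(x) = 2 + x - (2/3) x^3 - (1/6) x^4 + (2/45) x^6 + O(x^7).

a_0 = 2; a_1 = 1; a_2 = 0; a_3 = -2/3; a_4 = -1/6; a_5 = 0; a_6 = 2/45


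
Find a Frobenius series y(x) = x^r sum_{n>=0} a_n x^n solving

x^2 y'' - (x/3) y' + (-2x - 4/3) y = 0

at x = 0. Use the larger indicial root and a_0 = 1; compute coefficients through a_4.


Write in Frobenius form y'' + (p(x)/x) y' + (q(x)/x^2) y = 0:
  p(x) = -1/3,  q(x) = -2x - 4/3.
Indicial equation: r(r-1) + (-1/3) r + (-4/3) = 0 -> roots r_1 = 2, r_2 = -2/3.
Take r = r_1 = 2. Let y(x) = x^r sum_{n>=0} a_n x^n with a_0 = 1.
Substitute y = x^r sum a_n x^n and match x^{r+n}. The recurrence is
  D(n) a_n - 2 a_{n-1} = 0,  where D(n) = (r+n)(r+n-1) + (-1/3)(r+n) + (-4/3).
  a_n = 2 / D(n) * a_{n-1}.
Since the indicial polynomial factors as (r - r_1)(r - r_2), D(n) = (r_1 + n - r_1)(r_1 + n - r_2) = n(n + 8/3).
Evaluating step by step (a_0 = 1):
  n = 1: D(1) = 1(1 + 8/3) = 11/3; numerator = 2(1) = 2; a_1 = (2)/(11/3) = 6/11
  n = 2: D(2) = 2(2 + 8/3) = 28/3; numerator = 2(6/11) = 12/11; a_2 = (12/11)/(28/3) = 9/77
  n = 3: D(3) = 3(3 + 8/3) = 17; numerator = 2(9/77) = 18/77; a_3 = (18/77)/(17) = 18/1309
  n = 4: D(4) = 4(4 + 8/3) = 80/3; numerator = 2(18/1309) = 36/1309; a_4 = (36/1309)/(80/3) = 27/26180

r = 2; a_0 = 1; a_1 = 6/11; a_2 = 9/77; a_3 = 18/1309; a_4 = 27/26180


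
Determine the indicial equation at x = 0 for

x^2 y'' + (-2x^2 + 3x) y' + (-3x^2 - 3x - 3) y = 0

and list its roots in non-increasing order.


Divide by x^2 to reach normal form y'' + P_1(x) y' + P_2(x) y = 0 with P_1(x) = -2 + 3/x and P_2(x) = -3 - 3/x - 3/x^2.
x = 0 is a singular point because the y'-coefficient -2 + 3/x has a pole at x = 0 and the y-coefficient -3 - 3/x - 3/x^2 has a pole at x = 0.
It is a regular singular point because x P_1(x) = p(x) = 3 - 2x and x^2 P_2(x) = q(x) = -3x^2 - 3x - 3 are polynomials, hence analytic at x = 0.
p(0) = 3,  q(0) = -3.
Indicial equation: r(r-1) + p(0) r + q(0) = 0, i.e. r^2 + (p(0) - 1) r + q(0) = 0, i.e. r^2 + 2 r - 3 = 0.
Discriminant: (2)^2 - 4(-3) = 16, so r = (-2 ± 4)/2.
Solving: r_1 = 1, r_2 = -3.

indicial: r^2 + 2 r - 3 = 0; roots r_1 = 1, r_2 = -3


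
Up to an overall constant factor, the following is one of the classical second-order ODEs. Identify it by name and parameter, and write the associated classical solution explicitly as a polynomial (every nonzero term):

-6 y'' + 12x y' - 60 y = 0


All three coefficients share the factor -6; dividing through by -6 gives  y'' - 2x y' + 10 y = 0.
This matches the Hermite equation y'' - 2x y' + 2n y = 0 with 2n = 10, so n = 5; the polynomial solution is H_5(x).
With y = sum_k a_k x^k, matching x^k gives (k+2)(k+1) a_{k+2} = 2(k - n) a_k = 2(k - 5) a_k. The right side vanishes at k = 5, so the series with the parity of 5 terminates at degree 5.
Standard normalization: leading coefficient of H_n is 2^n, so a_5 = 2^5 = 32. Work downward with a_k = (k+1)(k+2) a_{k+2} / (2(k - n)):
  a_3 = (4)(5)(32) / (2(3 - 5)) = 640/(-4) = -160
  a_1 = (2)(3)(-160) / (2(1 - 5)) = -960/(-8) = 120
Hence H_5(x) = 32 x^5 - 160 x^3 + 120 x.

H_5(x); series = 32 x^5 - 160 x^3 + 120 x


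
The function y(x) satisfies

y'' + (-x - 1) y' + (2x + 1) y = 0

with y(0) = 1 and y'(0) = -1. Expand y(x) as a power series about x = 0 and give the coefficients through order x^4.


Ansatz: y(x) = sum_{n>=0} a_n x^n, so y'(x) = sum_{n>=1} n a_n x^(n-1) and y''(x) = sum_{n>=2} n(n-1) a_n x^(n-2).
Substitute into P(x) y'' + Q(x) y' + R(x) y = 0 with P(x) = 1, Q(x) = -x - 1, R(x) = 2x + 1, and match powers of x.
Initial conditions: a_0 = 1, a_1 = -1.
Setting the coefficient of each power of x to zero and solving order by order (substituting the coefficients already found):
  x^0: 2 a_2 - a_1 + a_0 = 0  ->  2 a_2 = a_1 - a_0 = -2  ->  a_2 = -1
  x^1: 6 a_3 - 2 a_2 + 2 a_0 = 0  ->  6 a_3 = 2 a_2 - 2 a_0 = -4  ->  a_3 = -2/3
  x^2: 12 a_4 - 3 a_3 - a_2 + 2 a_1 = 0  ->  12 a_4 = 3 a_3 + a_2 - 2 a_1 = -1  ->  a_4 = -1/12
Truncated series: y(x) = 1 - x - x^2 - (2/3) x^3 - (1/12) x^4 + O(x^5).

a_0 = 1; a_1 = -1; a_2 = -1; a_3 = -2/3; a_4 = -1/12


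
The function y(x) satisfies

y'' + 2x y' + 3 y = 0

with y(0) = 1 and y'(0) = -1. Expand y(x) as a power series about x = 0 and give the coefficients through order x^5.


Ansatz: y(x) = sum_{n>=0} a_n x^n, so y'(x) = sum_{n>=1} n a_n x^(n-1) and y''(x) = sum_{n>=2} n(n-1) a_n x^(n-2).
Substitute into P(x) y'' + Q(x) y' + R(x) y = 0 with P(x) = 1, Q(x) = 2x, R(x) = 3, and match powers of x.
Initial conditions: a_0 = 1, a_1 = -1.
Setting the coefficient of each power of x to zero and solving order by order (substituting the coefficients already found):
  x^0: 2 a_2 + 3 a_0 = 0  ->  2 a_2 = -3 a_0 = -3  ->  a_2 = -3/2
  x^1: 6 a_3 + 5 a_1 = 0  ->  6 a_3 = -5 a_1 = 5  ->  a_3 = 5/6
  x^2: 12 a_4 + 7 a_2 = 0  ->  12 a_4 = -7 a_2 = 21/2  ->  a_4 = 7/8
  x^3: 20 a_5 + 9 a_3 = 0  ->  20 a_5 = -9 a_3 = -15/2  ->  a_5 = -3/8
Truncated series: y(x) = 1 - x - (3/2) x^2 + (5/6) x^3 + (7/8) x^4 - (3/8) x^5 + O(x^6).

a_0 = 1; a_1 = -1; a_2 = -3/2; a_3 = 5/6; a_4 = 7/8; a_5 = -3/8


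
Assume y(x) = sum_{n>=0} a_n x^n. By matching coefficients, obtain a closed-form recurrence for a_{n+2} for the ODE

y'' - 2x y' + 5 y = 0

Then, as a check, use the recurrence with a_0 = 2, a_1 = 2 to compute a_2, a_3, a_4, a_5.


Substitute y = sum_n a_n x^n.
y''(x) has coefficient (n+2)(n+1) a_{n+2} at x^n;
-2 x y'(x) has coefficient -2 n a_n at x^n (shift);
5 y(x) has coefficient 5 a_n at x^n.
Matching x^n: (n+2)(n+1) a_{n+2} + (-2n + 5) a_n = 0.
Thus a_{n+2} = (2n - 5) / ((n+1)(n+2)) * a_n.

Check with a_0 = 2, a_1 = 2 (apply the recurrence for n = 0, 1, 2, 3): a_0 = 2, a_1 = 2, a_2 = -5, a_3 = -1, a_4 = 5/12, a_5 = -1/20.

a_(n+2) = (2n - 5) / ((n+1)(n+2)) * a_n; check: a_0 = 2, a_1 = 2, a_2 = -5, a_3 = -1, a_4 = 5/12, a_5 = -1/20


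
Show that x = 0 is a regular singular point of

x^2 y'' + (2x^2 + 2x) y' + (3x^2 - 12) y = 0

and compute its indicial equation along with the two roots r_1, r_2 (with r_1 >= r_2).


Divide by x^2 to reach normal form y'' + P_1(x) y' + P_2(x) y = 0 with P_1(x) = 2 + 2/x and P_2(x) = 3 - 12/x^2.
x = 0 is a singular point because the y'-coefficient 2 + 2/x has a pole at x = 0 and the y-coefficient 3 - 12/x^2 has a pole at x = 0.
It is a regular singular point because x P_1(x) = p(x) = 2x + 2 and x^2 P_2(x) = q(x) = 3x^2 - 12 are polynomials, hence analytic at x = 0.
p(0) = 2,  q(0) = -12.
Indicial equation: r(r-1) + p(0) r + q(0) = 0, i.e. r^2 + (p(0) - 1) r + q(0) = 0, i.e. r^2 + 1 r - 12 = 0.
Discriminant: (1)^2 - 4(-12) = 49, so r = (-1 ± 7)/2.
Solving: r_1 = 3, r_2 = -4.

indicial: r^2 + 1 r - 12 = 0; roots r_1 = 3, r_2 = -4


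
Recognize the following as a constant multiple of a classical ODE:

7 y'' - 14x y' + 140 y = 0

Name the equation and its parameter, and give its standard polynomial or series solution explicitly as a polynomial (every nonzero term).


All three coefficients share the factor 7; dividing through by 7 gives  y'' - 2x y' + 20 y = 0.
This matches the Hermite equation y'' - 2x y' + 2n y = 0 with 2n = 20, so n = 10; the polynomial solution is H_10(x).
With y = sum_k a_k x^k, matching x^k gives (k+2)(k+1) a_{k+2} = 2(k - n) a_k = 2(k - 10) a_k. The right side vanishes at k = 10, so the series with the parity of 10 terminates at degree 10.
Standard normalization: leading coefficient of H_n is 2^n, so a_10 = 2^10 = 1024. Work downward with a_k = (k+1)(k+2) a_{k+2} / (2(k - n)):
  a_8 = (9)(10)(1024) / (2(8 - 10)) = 92160/(-4) = -23040
  a_6 = (7)(8)(-23040) / (2(6 - 10)) = -1290240/(-8) = 161280
  a_4 = (5)(6)(161280) / (2(4 - 10)) = 4838400/(-12) = -403200
  a_2 = (3)(4)(-403200) / (2(2 - 10)) = -4838400/(-16) = 302400
  a_0 = (1)(2)(302400) / (2(0 - 10)) = 604800/(-20) = -30240
Hence H_10(x) = 1024 x^10 - 23040 x^8 + 161280 x^6 - 403200 x^4 + 302400 x^2 - 30240.

H_10(x); series = 1024 x^10 - 23040 x^8 + 161280 x^6 - 403200 x^4 + 302400 x^2 - 30240


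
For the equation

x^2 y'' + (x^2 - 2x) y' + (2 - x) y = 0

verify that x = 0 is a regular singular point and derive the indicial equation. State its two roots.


Divide by x^2 to reach normal form y'' + P_1(x) y' + P_2(x) y = 0 with P_1(x) = 1 - 2/x and P_2(x) = -1/x + 2/x^2.
x = 0 is a singular point because the y'-coefficient 1 - 2/x has a pole at x = 0 and the y-coefficient -1/x + 2/x^2 has a pole at x = 0.
It is a regular singular point because x P_1(x) = p(x) = x - 2 and x^2 P_2(x) = q(x) = 2 - x are polynomials, hence analytic at x = 0.
p(0) = -2,  q(0) = 2.
Indicial equation: r(r-1) + p(0) r + q(0) = 0, i.e. r^2 + (p(0) - 1) r + q(0) = 0, i.e. r^2 - 3 r + 2 = 0.
Discriminant: (-3)^2 - 4(2) = 1, so r = (3 ± 1)/2.
Solving: r_1 = 2, r_2 = 1.

indicial: r^2 - 3 r + 2 = 0; roots r_1 = 2, r_2 = 1


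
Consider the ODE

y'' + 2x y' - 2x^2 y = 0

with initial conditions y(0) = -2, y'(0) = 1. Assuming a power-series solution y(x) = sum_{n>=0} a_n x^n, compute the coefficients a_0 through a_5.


Ansatz: y(x) = sum_{n>=0} a_n x^n, so y'(x) = sum_{n>=1} n a_n x^(n-1) and y''(x) = sum_{n>=2} n(n-1) a_n x^(n-2).
Substitute into P(x) y'' + Q(x) y' + R(x) y = 0 with P(x) = 1, Q(x) = 2x, R(x) = -2x^2, and match powers of x.
Initial conditions: a_0 = -2, a_1 = 1.
Setting the coefficient of each power of x to zero and solving order by order (substituting the coefficients already found):
  x^0: 2 a_2 = 0  ->  a_2 = 0
  x^1: 6 a_3 + 2 a_1 = 0  ->  6 a_3 = -2 a_1 = -2  ->  a_3 = -1/3
  x^2: 12 a_4 + 4 a_2 - 2 a_0 = 0  ->  12 a_4 = -4 a_2 + 2 a_0 = -4  ->  a_4 = -1/3
  x^3: 20 a_5 + 6 a_3 - 2 a_1 = 0  ->  20 a_5 = -6 a_3 + 2 a_1 = 4  ->  a_5 = 1/5
Truncated series: y(x) = -2 + x - (1/3) x^3 - (1/3) x^4 + (1/5) x^5 + O(x^6).

a_0 = -2; a_1 = 1; a_2 = 0; a_3 = -1/3; a_4 = -1/3; a_5 = 1/5


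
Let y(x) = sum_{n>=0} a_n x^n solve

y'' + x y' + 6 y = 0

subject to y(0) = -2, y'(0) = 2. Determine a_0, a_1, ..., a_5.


Ansatz: y(x) = sum_{n>=0} a_n x^n, so y'(x) = sum_{n>=1} n a_n x^(n-1) and y''(x) = sum_{n>=2} n(n-1) a_n x^(n-2).
Substitute into P(x) y'' + Q(x) y' + R(x) y = 0 with P(x) = 1, Q(x) = x, R(x) = 6, and match powers of x.
Initial conditions: a_0 = -2, a_1 = 2.
Setting the coefficient of each power of x to zero and solving order by order (substituting the coefficients already found):
  x^0: 2 a_2 + 6 a_0 = 0  ->  2 a_2 = -6 a_0 = 12  ->  a_2 = 6
  x^1: 6 a_3 + 7 a_1 = 0  ->  6 a_3 = -7 a_1 = -14  ->  a_3 = -7/3
  x^2: 12 a_4 + 8 a_2 = 0  ->  12 a_4 = -8 a_2 = -48  ->  a_4 = -4
  x^3: 20 a_5 + 9 a_3 = 0  ->  20 a_5 = -9 a_3 = 21  ->  a_5 = 21/20
Truncated series: y(x) = -2 + 2 x + 6 x^2 - (7/3) x^3 - 4 x^4 + (21/20) x^5 + O(x^6).

a_0 = -2; a_1 = 2; a_2 = 6; a_3 = -7/3; a_4 = -4; a_5 = 21/20


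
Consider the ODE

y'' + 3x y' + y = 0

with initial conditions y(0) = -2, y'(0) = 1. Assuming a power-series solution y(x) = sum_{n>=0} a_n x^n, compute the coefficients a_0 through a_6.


Ansatz: y(x) = sum_{n>=0} a_n x^n, so y'(x) = sum_{n>=1} n a_n x^(n-1) and y''(x) = sum_{n>=2} n(n-1) a_n x^(n-2).
Substitute into P(x) y'' + Q(x) y' + R(x) y = 0 with P(x) = 1, Q(x) = 3x, R(x) = 1, and match powers of x.
Initial conditions: a_0 = -2, a_1 = 1.
Setting the coefficient of each power of x to zero and solving order by order (substituting the coefficients already found):
  x^0: 2 a_2 + a_0 = 0  ->  2 a_2 = -a_0 = 2  ->  a_2 = 1
  x^1: 6 a_3 + 4 a_1 = 0  ->  6 a_3 = -4 a_1 = -4  ->  a_3 = -2/3
  x^2: 12 a_4 + 7 a_2 = 0  ->  12 a_4 = -7 a_2 = -7  ->  a_4 = -7/12
  x^3: 20 a_5 + 10 a_3 = 0  ->  20 a_5 = -10 a_3 = 20/3  ->  a_5 = 1/3
  x^4: 30 a_6 + 13 a_4 = 0  ->  30 a_6 = -13 a_4 = 91/12  ->  a_6 = 91/360
Truncated series: y(x) = -2 + x + x^2 - (2/3) x^3 - (7/12) x^4 + (1/3) x^5 + (91/360) x^6 + O(x^7).

a_0 = -2; a_1 = 1; a_2 = 1; a_3 = -2/3; a_4 = -7/12; a_5 = 1/3; a_6 = 91/360


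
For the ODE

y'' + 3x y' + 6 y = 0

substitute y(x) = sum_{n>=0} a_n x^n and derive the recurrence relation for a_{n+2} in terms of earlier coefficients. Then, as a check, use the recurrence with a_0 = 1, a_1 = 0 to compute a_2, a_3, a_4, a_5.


Substitute y = sum_n a_n x^n.
y''(x) has coefficient (n+2)(n+1) a_{n+2} at x^n;
3 x y'(x) has coefficient 3 n a_n at x^n (shift);
6 y(x) has coefficient 6 a_n at x^n.
Matching x^n: (n+2)(n+1) a_{n+2} + (3n + 6) a_n = 0.
Thus a_{n+2} = (-3n - 6) / ((n+1)(n+2)) * a_n.

Check with a_0 = 1, a_1 = 0 (apply the recurrence for n = 0, 1, 2, 3): a_0 = 1, a_1 = 0, a_2 = -3, a_3 = 0, a_4 = 3, a_5 = 0.

a_(n+2) = (-3n - 6) / ((n+1)(n+2)) * a_n; check: a_0 = 1, a_1 = 0, a_2 = -3, a_3 = 0, a_4 = 3, a_5 = 0


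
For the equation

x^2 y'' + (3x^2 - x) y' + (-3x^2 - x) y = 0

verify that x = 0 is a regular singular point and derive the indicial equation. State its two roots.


Divide by x^2 to reach normal form y'' + P_1(x) y' + P_2(x) y = 0 with P_1(x) = 3 - 1/x and P_2(x) = -3 - 1/x.
x = 0 is a singular point because the y'-coefficient 3 - 1/x has a pole at x = 0 and the y-coefficient -3 - 1/x has a pole at x = 0.
It is a regular singular point because x P_1(x) = p(x) = 3x - 1 and x^2 P_2(x) = q(x) = -3x^2 - x are polynomials, hence analytic at x = 0.
p(0) = -1,  q(0) = 0.
Indicial equation: r(r-1) + p(0) r + q(0) = 0, i.e. r^2 + (p(0) - 1) r + q(0) = 0, i.e. r^2 - 2 r = 0.
Discriminant: (-2)^2 - 4(0) = 4, so r = (2 ± 2)/2.
Solving: r_1 = 2, r_2 = 0.

indicial: r^2 - 2 r = 0; roots r_1 = 2, r_2 = 0


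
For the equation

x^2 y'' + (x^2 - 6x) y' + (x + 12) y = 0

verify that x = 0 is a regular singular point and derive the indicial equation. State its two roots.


Divide by x^2 to reach normal form y'' + P_1(x) y' + P_2(x) y = 0 with P_1(x) = 1 - 6/x and P_2(x) = 1/x + 12/x^2.
x = 0 is a singular point because the y'-coefficient 1 - 6/x has a pole at x = 0 and the y-coefficient 1/x + 12/x^2 has a pole at x = 0.
It is a regular singular point because x P_1(x) = p(x) = x - 6 and x^2 P_2(x) = q(x) = x + 12 are polynomials, hence analytic at x = 0.
p(0) = -6,  q(0) = 12.
Indicial equation: r(r-1) + p(0) r + q(0) = 0, i.e. r^2 + (p(0) - 1) r + q(0) = 0, i.e. r^2 - 7 r + 12 = 0.
Discriminant: (-7)^2 - 4(12) = 1, so r = (7 ± 1)/2.
Solving: r_1 = 4, r_2 = 3.

indicial: r^2 - 7 r + 12 = 0; roots r_1 = 4, r_2 = 3


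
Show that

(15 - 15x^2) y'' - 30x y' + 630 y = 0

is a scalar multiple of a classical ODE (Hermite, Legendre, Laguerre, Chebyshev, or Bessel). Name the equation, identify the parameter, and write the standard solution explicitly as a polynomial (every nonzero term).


All three coefficients share the factor 15; dividing through by 15 gives  (1 - x^2) y'' - 2x y' + 42 y = 0.
This matches the Legendre equation (1 - x^2) y'' - 2x y' + n(n+1) y = 0 (note the -2x y' term) with n(n+1) = 42, so n = 6; the polynomial solution is P_6(x).
With y = sum_k a_k x^k, matching x^k gives (k+2)(k+1) a_{k+2} = [k(k+1) - n(n+1)] a_k = (k - 6)(k + 7) a_k. The right side vanishes at k = 6, so the series with the parity of 6 terminates at degree 6.
Standard normalization (P_n(1) = 1): leading coefficient (2n)!/(2^n (n!)^2) = 479001600/(64*518400) = 231/16, so a_6 = 231/16. Work downward with a_k = (k+1)(k+2) a_{k+2} / ((k - 6)(k + 7)):
  a_4 = (5)(6)(231/16) / ((4 - 6)(4 + 7)) = (3465/8)/(-22) = -315/16
  a_2 = (3)(4)(-315/16) / ((2 - 6)(2 + 7)) = (-945/4)/(-36) = 105/16
  a_0 = (1)(2)(105/16) / ((0 - 6)(0 + 7)) = (105/8)/(-42) = -5/16
Hence P_6(x) = 231 x^6/16 - 315 x^4/16 + 105 x^2/16 - 5/16.

P_6(x); series = 231 x^6/16 - 315 x^4/16 + 105 x^2/16 - 5/16


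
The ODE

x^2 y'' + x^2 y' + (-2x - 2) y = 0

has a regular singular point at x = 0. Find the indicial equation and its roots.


Divide by x^2 to reach normal form y'' + P_1(x) y' + P_2(x) y = 0 with P_1(x) = 1 and P_2(x) = -2/x - 2/x^2.
x = 0 is a singular point because the y-coefficient -2/x - 2/x^2 has a pole at x = 0.
It is a regular singular point because x P_1(x) = p(x) = x and x^2 P_2(x) = q(x) = -2x - 2 are polynomials, hence analytic at x = 0.
p(0) = 0,  q(0) = -2.
Indicial equation: r(r-1) + p(0) r + q(0) = 0, i.e. r^2 + (p(0) - 1) r + q(0) = 0, i.e. r^2 - 1 r - 2 = 0.
Discriminant: (-1)^2 - 4(-2) = 9, so r = (1 ± 3)/2.
Solving: r_1 = 2, r_2 = -1.

indicial: r^2 - 1 r - 2 = 0; roots r_1 = 2, r_2 = -1


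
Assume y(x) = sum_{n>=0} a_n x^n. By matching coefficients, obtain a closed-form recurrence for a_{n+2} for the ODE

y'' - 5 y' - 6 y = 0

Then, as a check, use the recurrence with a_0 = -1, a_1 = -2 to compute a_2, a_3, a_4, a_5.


Substitute y = sum_n a_n x^n.
y''(x) has coefficient (n+2)(n+1) a_{n+2} at x^n;
-5 y'(x) has coefficient -5 (n+1) a_{n+1} at x^n;
-6 y(x) has coefficient -6 a_n at x^n.
Matching x^n: (n+2)(n+1) a_{n+2} - 5 (n+1) a_{n+1} - 6 a_n = 0.
Thus a_{n+2} = [5 (n+1) a_{n+1} + 6 a_n] / ((n+1)(n+2)).

Check with a_0 = -1, a_1 = -2 (apply the recurrence for n = 0, 1, 2, 3): a_0 = -1, a_1 = -2, a_2 = -8, a_3 = -46/3, a_4 = -139/6, a_5 = -833/30.

a_(n+2) = [5 (n+1) a_(n+1) + 6 a_n] / ((n+1)(n+2)); check: a_0 = -1, a_1 = -2, a_2 = -8, a_3 = -46/3, a_4 = -139/6, a_5 = -833/30


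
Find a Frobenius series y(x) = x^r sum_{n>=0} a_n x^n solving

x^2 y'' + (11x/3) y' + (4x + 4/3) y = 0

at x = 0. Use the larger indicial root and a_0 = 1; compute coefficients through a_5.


Write in Frobenius form y'' + (p(x)/x) y' + (q(x)/x^2) y = 0:
  p(x) = 11/3,  q(x) = 4x + 4/3.
Indicial equation: r(r-1) + (11/3) r + (4/3) = 0 -> roots r_1 = -2/3, r_2 = -2.
Take r = r_1 = -2/3. Let y(x) = x^r sum_{n>=0} a_n x^n with a_0 = 1.
Substitute y = x^r sum a_n x^n and match x^{r+n}. The recurrence is
  D(n) a_n + 4 a_{n-1} = 0,  where D(n) = (r+n)(r+n-1) + (11/3)(r+n) + (4/3).
  a_n = -4 / D(n) * a_{n-1}.
Since the indicial polynomial factors as (r - r_1)(r - r_2), D(n) = (r_1 + n - r_1)(r_1 + n - r_2) = n(n + 4/3).
Evaluating step by step (a_0 = 1):
  n = 1: D(1) = 1(1 + 4/3) = 7/3; numerator = -4(1) = -4; a_1 = (-4)/(7/3) = -12/7
  n = 2: D(2) = 2(2 + 4/3) = 20/3; numerator = -4(-12/7) = 48/7; a_2 = (48/7)/(20/3) = 36/35
  n = 3: D(3) = 3(3 + 4/3) = 13; numerator = -4(36/35) = -144/35; a_3 = (-144/35)/(13) = -144/455
  n = 4: D(4) = 4(4 + 4/3) = 64/3; numerator = -4(-144/455) = 576/455; a_4 = (576/455)/(64/3) = 27/455
  n = 5: D(5) = 5(5 + 4/3) = 95/3; numerator = -4(27/455) = -108/455; a_5 = (-108/455)/(95/3) = -324/43225

r = -2/3; a_0 = 1; a_1 = -12/7; a_2 = 36/35; a_3 = -144/455; a_4 = 27/455; a_5 = -324/43225


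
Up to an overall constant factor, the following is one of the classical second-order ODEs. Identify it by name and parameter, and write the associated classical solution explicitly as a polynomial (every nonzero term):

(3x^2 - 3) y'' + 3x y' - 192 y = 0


All three coefficients share the factor -3; dividing through by -3 gives  (1 - x^2) y'' - x y' + 64 y = 0.
This matches the Chebyshev equation (1 - x^2) y'' - x y' + n^2 y = 0 (note the -x y' term, not -2x y') with n^2 = 64, so n = 8; the polynomial solution is T_8(x).
With y = sum_k a_k x^k, matching x^k gives (k+2)(k+1) a_{k+2} = (k^2 - n^2) a_k = (k - 8)(k + 8) a_k. The right side vanishes at k = 8, so the series with the parity of 8 terminates at degree 8.
Standard normalization: leading coefficient of T_n is 2^(n-1), so a_8 = 2^7 = 128. Work downward with a_k = (k+1)(k+2) a_{k+2} / ((k - 8)(k + 8)):
  a_6 = (7)(8)(128) / ((6 - 8)(6 + 8)) = 7168/(-28) = -256
  a_4 = (5)(6)(-256) / ((4 - 8)(4 + 8)) = -7680/(-48) = 160
  a_2 = (3)(4)(160) / ((2 - 8)(2 + 8)) = 1920/(-60) = -32
  a_0 = (1)(2)(-32) / ((0 - 8)(0 + 8)) = -64/(-64) = 1
Hence T_8(x) = 128 x^8 - 256 x^6 + 160 x^4 - 32 x^2 + 1.

T_8(x); series = 128 x^8 - 256 x^6 + 160 x^4 - 32 x^2 + 1


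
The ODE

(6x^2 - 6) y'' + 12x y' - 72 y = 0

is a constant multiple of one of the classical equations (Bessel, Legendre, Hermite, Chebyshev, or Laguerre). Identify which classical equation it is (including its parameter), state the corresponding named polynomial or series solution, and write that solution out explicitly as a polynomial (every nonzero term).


All three coefficients share the factor -6; dividing through by -6 gives  (1 - x^2) y'' - 2x y' + 12 y = 0.
This matches the Legendre equation (1 - x^2) y'' - 2x y' + n(n+1) y = 0 (note the -2x y' term) with n(n+1) = 12, so n = 3; the polynomial solution is P_3(x).
With y = sum_k a_k x^k, matching x^k gives (k+2)(k+1) a_{k+2} = [k(k+1) - n(n+1)] a_k = (k - 3)(k + 4) a_k. The right side vanishes at k = 3, so the series with the parity of 3 terminates at degree 3.
Standard normalization (P_n(1) = 1): leading coefficient (2n)!/(2^n (n!)^2) = 720/(8*36) = 5/2, so a_3 = 5/2. Work downward with a_k = (k+1)(k+2) a_{k+2} / ((k - 3)(k + 4)):
  a_1 = (2)(3)(5/2) / ((1 - 3)(1 + 4)) = 15/(-10) = -3/2
Hence P_3(x) = 5 x^3/2 - 3 x/2.

P_3(x); series = 5 x^3/2 - 3 x/2


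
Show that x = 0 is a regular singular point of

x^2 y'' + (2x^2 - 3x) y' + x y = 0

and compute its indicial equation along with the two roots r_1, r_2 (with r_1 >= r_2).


Divide by x^2 to reach normal form y'' + P_1(x) y' + P_2(x) y = 0 with P_1(x) = 2 - 3/x and P_2(x) = 1/x.
x = 0 is a singular point because the y'-coefficient 2 - 3/x has a pole at x = 0 and the y-coefficient 1/x has a pole at x = 0.
It is a regular singular point because x P_1(x) = p(x) = 2x - 3 and x^2 P_2(x) = q(x) = x are polynomials, hence analytic at x = 0.
p(0) = -3,  q(0) = 0.
Indicial equation: r(r-1) + p(0) r + q(0) = 0, i.e. r^2 + (p(0) - 1) r + q(0) = 0, i.e. r^2 - 4 r = 0.
Discriminant: (-4)^2 - 4(0) = 16, so r = (4 ± 4)/2.
Solving: r_1 = 4, r_2 = 0.

indicial: r^2 - 4 r = 0; roots r_1 = 4, r_2 = 0


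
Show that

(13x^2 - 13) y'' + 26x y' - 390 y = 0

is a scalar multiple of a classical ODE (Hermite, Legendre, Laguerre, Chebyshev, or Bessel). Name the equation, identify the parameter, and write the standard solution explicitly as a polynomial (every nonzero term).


All three coefficients share the factor -13; dividing through by -13 gives  (1 - x^2) y'' - 2x y' + 30 y = 0.
This matches the Legendre equation (1 - x^2) y'' - 2x y' + n(n+1) y = 0 (note the -2x y' term) with n(n+1) = 30, so n = 5; the polynomial solution is P_5(x).
With y = sum_k a_k x^k, matching x^k gives (k+2)(k+1) a_{k+2} = [k(k+1) - n(n+1)] a_k = (k - 5)(k + 6) a_k. The right side vanishes at k = 5, so the series with the parity of 5 terminates at degree 5.
Standard normalization (P_n(1) = 1): leading coefficient (2n)!/(2^n (n!)^2) = 3628800/(32*14400) = 63/8, so a_5 = 63/8. Work downward with a_k = (k+1)(k+2) a_{k+2} / ((k - 5)(k + 6)):
  a_3 = (4)(5)(63/8) / ((3 - 5)(3 + 6)) = (315/2)/(-18) = -35/4
  a_1 = (2)(3)(-35/4) / ((1 - 5)(1 + 6)) = (-105/2)/(-28) = 15/8
Hence P_5(x) = 63 x^5/8 - 35 x^3/4 + 15 x/8.

P_5(x); series = 63 x^5/8 - 35 x^3/4 + 15 x/8


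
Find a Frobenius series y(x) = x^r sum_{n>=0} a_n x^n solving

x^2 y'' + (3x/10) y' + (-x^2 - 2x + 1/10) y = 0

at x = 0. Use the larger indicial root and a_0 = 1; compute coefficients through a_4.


Write in Frobenius form y'' + (p(x)/x) y' + (q(x)/x^2) y = 0:
  p(x) = 3/10,  q(x) = -x^2 - 2x + 1/10.
Indicial equation: r(r-1) + (3/10) r + (1/10) = 0 -> roots r_1 = 1/2, r_2 = 1/5.
Take r = r_1 = 1/2. Let y(x) = x^r sum_{n>=0} a_n x^n with a_0 = 1.
Substitute y = x^r sum a_n x^n and match x^{r+n}. The recurrence is
  D(n) a_n - 2 a_{n-1} - 1 a_{n-2} = 0,  where D(n) = (r+n)(r+n-1) + (3/10)(r+n) + (1/10).
  a_n = [2 a_{n-1} + 1 a_{n-2}] / D(n).
Since the indicial polynomial factors as (r - r_1)(r - r_2), D(n) = (r_1 + n - r_1)(r_1 + n - r_2) = n(n + 3/10).
Evaluating step by step (a_0 = 1):
  n = 1: D(1) = 1(1 + 3/10) = 13/10; numerator = 2(1) = 2; a_1 = (2)/(13/10) = 20/13
  n = 2: D(2) = 2(2 + 3/10) = 23/5; numerator = 2(20/13) + 1(1) = 53/13; a_2 = (53/13)/(23/5) = 265/299
  n = 3: D(3) = 3(3 + 3/10) = 99/10; numerator = 2(265/299) + 1(20/13) = 990/299; a_3 = (990/299)/(99/10) = 100/299
  n = 4: D(4) = 4(4 + 3/10) = 86/5; numerator = 2(100/299) + 1(265/299) = 465/299; a_4 = (465/299)/(86/5) = 2325/25714

r = 1/2; a_0 = 1; a_1 = 20/13; a_2 = 265/299; a_3 = 100/299; a_4 = 2325/25714


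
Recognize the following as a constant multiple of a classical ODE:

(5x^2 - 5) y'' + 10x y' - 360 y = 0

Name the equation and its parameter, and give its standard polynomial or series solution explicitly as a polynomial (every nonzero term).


All three coefficients share the factor -5; dividing through by -5 gives  (1 - x^2) y'' - 2x y' + 72 y = 0.
This matches the Legendre equation (1 - x^2) y'' - 2x y' + n(n+1) y = 0 (note the -2x y' term) with n(n+1) = 72, so n = 8; the polynomial solution is P_8(x).
With y = sum_k a_k x^k, matching x^k gives (k+2)(k+1) a_{k+2} = [k(k+1) - n(n+1)] a_k = (k - 8)(k + 9) a_k. The right side vanishes at k = 8, so the series with the parity of 8 terminates at degree 8.
Standard normalization (P_n(1) = 1): leading coefficient (2n)!/(2^n (n!)^2) = 20922789888000/(256*1625702400) = 6435/128, so a_8 = 6435/128. Work downward with a_k = (k+1)(k+2) a_{k+2} / ((k - 8)(k + 9)):
  a_6 = (7)(8)(6435/128) / ((6 - 8)(6 + 9)) = (45045/16)/(-30) = -3003/32
  a_4 = (5)(6)(-3003/32) / ((4 - 8)(4 + 9)) = (-45045/16)/(-52) = 3465/64
  a_2 = (3)(4)(3465/64) / ((2 - 8)(2 + 9)) = (10395/16)/(-66) = -315/32
  a_0 = (1)(2)(-315/32) / ((0 - 8)(0 + 9)) = (-315/16)/(-72) = 35/128
Hence P_8(x) = 6435 x^8/128 - 3003 x^6/32 + 3465 x^4/64 - 315 x^2/32 + 35/128.

P_8(x); series = 6435 x^8/128 - 3003 x^6/32 + 3465 x^4/64 - 315 x^2/32 + 35/128


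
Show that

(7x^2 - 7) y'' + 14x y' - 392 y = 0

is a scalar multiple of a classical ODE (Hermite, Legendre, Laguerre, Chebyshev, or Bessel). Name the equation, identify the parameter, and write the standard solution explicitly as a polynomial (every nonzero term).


All three coefficients share the factor -7; dividing through by -7 gives  (1 - x^2) y'' - 2x y' + 56 y = 0.
This matches the Legendre equation (1 - x^2) y'' - 2x y' + n(n+1) y = 0 (note the -2x y' term) with n(n+1) = 56, so n = 7; the polynomial solution is P_7(x).
With y = sum_k a_k x^k, matching x^k gives (k+2)(k+1) a_{k+2} = [k(k+1) - n(n+1)] a_k = (k - 7)(k + 8) a_k. The right side vanishes at k = 7, so the series with the parity of 7 terminates at degree 7.
Standard normalization (P_n(1) = 1): leading coefficient (2n)!/(2^n (n!)^2) = 87178291200/(128*25401600) = 429/16, so a_7 = 429/16. Work downward with a_k = (k+1)(k+2) a_{k+2} / ((k - 7)(k + 8)):
  a_5 = (6)(7)(429/16) / ((5 - 7)(5 + 8)) = (9009/8)/(-26) = -693/16
  a_3 = (4)(5)(-693/16) / ((3 - 7)(3 + 8)) = (-3465/4)/(-44) = 315/16
  a_1 = (2)(3)(315/16) / ((1 - 7)(1 + 8)) = (945/8)/(-54) = -35/16
Hence P_7(x) = 429 x^7/16 - 693 x^5/16 + 315 x^3/16 - 35 x/16.

P_7(x); series = 429 x^7/16 - 693 x^5/16 + 315 x^3/16 - 35 x/16


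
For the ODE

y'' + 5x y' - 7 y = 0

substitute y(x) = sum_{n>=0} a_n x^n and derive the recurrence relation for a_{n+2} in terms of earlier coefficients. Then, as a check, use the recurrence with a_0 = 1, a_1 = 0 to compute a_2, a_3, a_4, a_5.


Substitute y = sum_n a_n x^n.
y''(x) has coefficient (n+2)(n+1) a_{n+2} at x^n;
5 x y'(x) has coefficient 5 n a_n at x^n (shift);
-7 y(x) has coefficient -7 a_n at x^n.
Matching x^n: (n+2)(n+1) a_{n+2} + (5n - 7) a_n = 0.
Thus a_{n+2} = (-5n + 7) / ((n+1)(n+2)) * a_n.

Check with a_0 = 1, a_1 = 0 (apply the recurrence for n = 0, 1, 2, 3): a_0 = 1, a_1 = 0, a_2 = 7/2, a_3 = 0, a_4 = -7/8, a_5 = 0.

a_(n+2) = (-5n + 7) / ((n+1)(n+2)) * a_n; check: a_0 = 1, a_1 = 0, a_2 = 7/2, a_3 = 0, a_4 = -7/8, a_5 = 0


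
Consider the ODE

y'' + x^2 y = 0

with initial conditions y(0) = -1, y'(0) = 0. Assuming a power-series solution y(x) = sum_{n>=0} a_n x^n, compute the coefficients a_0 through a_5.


Ansatz: y(x) = sum_{n>=0} a_n x^n, so y'(x) = sum_{n>=1} n a_n x^(n-1) and y''(x) = sum_{n>=2} n(n-1) a_n x^(n-2).
Substitute into P(x) y'' + Q(x) y' + R(x) y = 0 with P(x) = 1, Q(x) = 0, R(x) = x^2, and match powers of x.
Initial conditions: a_0 = -1, a_1 = 0.
Setting the coefficient of each power of x to zero and solving order by order (substituting the coefficients already found):
  x^0: 2 a_2 = 0  ->  a_2 = 0
  x^1: 6 a_3 = 0  ->  a_3 = 0
  x^2: 12 a_4 + a_0 = 0  ->  12 a_4 = -a_0 = 1  ->  a_4 = 1/12
  x^3: 20 a_5 + a_1 = 0  ->  20 a_5 = -a_1 = 0  ->  a_5 = 0
Truncated series: y(x) = -1 + (1/12) x^4 + O(x^6).

a_0 = -1; a_1 = 0; a_2 = 0; a_3 = 0; a_4 = 1/12; a_5 = 0


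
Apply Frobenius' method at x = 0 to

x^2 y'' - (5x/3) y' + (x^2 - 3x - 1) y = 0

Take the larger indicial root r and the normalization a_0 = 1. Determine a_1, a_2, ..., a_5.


Write in Frobenius form y'' + (p(x)/x) y' + (q(x)/x^2) y = 0:
  p(x) = -5/3,  q(x) = x^2 - 3x - 1.
Indicial equation: r(r-1) + (-5/3) r + (-1) = 0 -> roots r_1 = 3, r_2 = -1/3.
Take r = r_1 = 3. Let y(x) = x^r sum_{n>=0} a_n x^n with a_0 = 1.
Substitute y = x^r sum a_n x^n and match x^{r+n}. The recurrence is
  D(n) a_n - 3 a_{n-1} + 1 a_{n-2} = 0,  where D(n) = (r+n)(r+n-1) + (-5/3)(r+n) + (-1).
  a_n = [3 a_{n-1} - 1 a_{n-2}] / D(n).
Since the indicial polynomial factors as (r - r_1)(r - r_2), D(n) = (r_1 + n - r_1)(r_1 + n - r_2) = n(n + 10/3).
Evaluating step by step (a_0 = 1):
  n = 1: D(1) = 1(1 + 10/3) = 13/3; numerator = 3(1) = 3; a_1 = (3)/(13/3) = 9/13
  n = 2: D(2) = 2(2 + 10/3) = 32/3; numerator = 3(9/13) - 1(1) = 14/13; a_2 = (14/13)/(32/3) = 21/208
  n = 3: D(3) = 3(3 + 10/3) = 19; numerator = 3(21/208) - 1(9/13) = -81/208; a_3 = (-81/208)/(19) = -81/3952
  n = 4: D(4) = 4(4 + 10/3) = 88/3; numerator = 3(-81/3952) - 1(21/208) = -321/1976; a_4 = (-321/1976)/(88/3) = -963/173888
  n = 5: D(5) = 5(5 + 10/3) = 125/3; numerator = 3(-963/173888) - 1(-81/3952) = 675/173888; a_5 = (675/173888)/(125/3) = 81/869440

r = 3; a_0 = 1; a_1 = 9/13; a_2 = 21/208; a_3 = -81/3952; a_4 = -963/173888; a_5 = 81/869440


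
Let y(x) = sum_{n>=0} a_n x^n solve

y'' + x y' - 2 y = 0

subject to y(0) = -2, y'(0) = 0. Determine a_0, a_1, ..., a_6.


Ansatz: y(x) = sum_{n>=0} a_n x^n, so y'(x) = sum_{n>=1} n a_n x^(n-1) and y''(x) = sum_{n>=2} n(n-1) a_n x^(n-2).
Substitute into P(x) y'' + Q(x) y' + R(x) y = 0 with P(x) = 1, Q(x) = x, R(x) = -2, and match powers of x.
Initial conditions: a_0 = -2, a_1 = 0.
Setting the coefficient of each power of x to zero and solving order by order (substituting the coefficients already found):
  x^0: 2 a_2 - 2 a_0 = 0  ->  2 a_2 = 2 a_0 = -4  ->  a_2 = -2
  x^1: 6 a_3 - a_1 = 0  ->  6 a_3 = a_1 = 0  ->  a_3 = 0
  x^2: 12 a_4 = 0  ->  a_4 = 0
  x^3: 20 a_5 + a_3 = 0  ->  20 a_5 = -a_3 = 0  ->  a_5 = 0
  x^4: 30 a_6 + 2 a_4 = 0  ->  30 a_6 = -2 a_4 = 0  ->  a_6 = 0
Truncated series: y(x) = -2 - 2 x^2 + O(x^7).

a_0 = -2; a_1 = 0; a_2 = -2; a_3 = 0; a_4 = 0; a_5 = 0; a_6 = 0


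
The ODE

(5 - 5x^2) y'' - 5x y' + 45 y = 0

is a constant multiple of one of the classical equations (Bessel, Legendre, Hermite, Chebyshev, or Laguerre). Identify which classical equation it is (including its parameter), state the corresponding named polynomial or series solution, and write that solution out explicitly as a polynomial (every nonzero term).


All three coefficients share the factor 5; dividing through by 5 gives  (1 - x^2) y'' - x y' + 9 y = 0.
This matches the Chebyshev equation (1 - x^2) y'' - x y' + n^2 y = 0 (note the -x y' term, not -2x y') with n^2 = 9, so n = 3; the polynomial solution is T_3(x).
With y = sum_k a_k x^k, matching x^k gives (k+2)(k+1) a_{k+2} = (k^2 - n^2) a_k = (k - 3)(k + 3) a_k. The right side vanishes at k = 3, so the series with the parity of 3 terminates at degree 3.
Standard normalization: leading coefficient of T_n is 2^(n-1), so a_3 = 2^2 = 4. Work downward with a_k = (k+1)(k+2) a_{k+2} / ((k - 3)(k + 3)):
  a_1 = (2)(3)(4) / ((1 - 3)(1 + 3)) = 24/(-8) = -3
Hence T_3(x) = 4 x^3 - 3 x.

T_3(x); series = 4 x^3 - 3 x
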